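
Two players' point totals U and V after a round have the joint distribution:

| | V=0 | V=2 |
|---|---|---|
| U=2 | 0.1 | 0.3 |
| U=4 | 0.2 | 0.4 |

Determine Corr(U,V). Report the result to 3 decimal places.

E[U] = 3.2,  E[V] = 1.4
E[UV] = 4.4
Cov(U,V) = E[UV] − E[U]E[V] = 4.4 − (3.2)(1.4) = -0.08
Var(U) = 0.96,  Var(V) = 0.84
ρ = -0.08 / √(0.96·0.84) ≈ -0.089

-0.089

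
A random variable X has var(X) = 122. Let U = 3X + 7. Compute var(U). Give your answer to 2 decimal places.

1098.00

var(3X + 7) = (3)²·var(X) = 9·122 = 1098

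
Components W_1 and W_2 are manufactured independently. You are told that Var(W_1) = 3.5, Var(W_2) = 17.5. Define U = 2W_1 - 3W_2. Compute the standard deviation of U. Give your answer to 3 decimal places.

13.096

By independence, Var(U) = (2)²Var(W_1) + (-3)²Var(W_2)
= (2)²·3.5 + (-3)²·17.5 = 171.5
σ(U) = √171.5 ≈ 13.096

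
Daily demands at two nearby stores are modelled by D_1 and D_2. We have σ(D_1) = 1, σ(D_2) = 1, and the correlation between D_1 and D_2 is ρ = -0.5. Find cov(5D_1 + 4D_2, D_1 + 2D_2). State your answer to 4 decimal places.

var(D_1) = (1)² = 1;  var(D_2) = (1)² = 1
cov(D_1,D_2) = ρ·σ(D_1)·σ(D_2) = -0.5·1·1 = -0.5
cov(5D_1 + 4D_2, D_1 + 2D_2) = (5)(1)var(D_1) + (4)(2)var(D_2) + [(5)(2) + (4)(1)]cov(D_1,D_2)
= 5·1 + 8·1 + 14·-0.5 = 6

6.0000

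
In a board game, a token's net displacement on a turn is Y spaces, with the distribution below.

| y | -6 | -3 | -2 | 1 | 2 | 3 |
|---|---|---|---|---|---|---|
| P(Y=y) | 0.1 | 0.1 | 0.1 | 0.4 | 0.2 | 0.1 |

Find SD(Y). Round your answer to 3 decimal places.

2.646

E[Y] = (-6)(0.1) + (-3)(0.1) + (-2)(0.1) + (1)(0.4) + (2)(0.2) + (3)(0.1) = 0
E[Y²] = (-6)²(0.1) + (-3)²(0.1) + (-2)²(0.1) + (1)²(0.4) + (2)²(0.2) + (3)²(0.1) = 7
var(Y) = E[Y²] − (E[Y])² = 7 − (0)² = 7
SD(Y) = √7 ≈ 2.646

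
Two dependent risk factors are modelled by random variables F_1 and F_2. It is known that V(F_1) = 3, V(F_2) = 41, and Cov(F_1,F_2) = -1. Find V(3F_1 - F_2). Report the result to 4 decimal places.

V(3F_1 - F_2) = (3)²·V(F_1) + (-1)²·V(F_2) + 2·(3)·(-1)·Cov(F_1,F_2)
= 9·3 + 1·41 + -6·-1 = 74

74.0000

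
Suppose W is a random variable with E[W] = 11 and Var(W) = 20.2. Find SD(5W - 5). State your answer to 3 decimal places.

Var(5W - 5) = (5)²·20.2 = 505
SD(5W - 5) = √505 ≈ 22.472

22.472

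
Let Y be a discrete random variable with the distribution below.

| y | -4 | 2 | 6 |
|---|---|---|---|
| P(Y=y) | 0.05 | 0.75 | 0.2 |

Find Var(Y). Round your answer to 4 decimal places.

E[Y] = (-4)(0.05) + (2)(0.75) + (6)(0.2) = 2.5
E[Y²] = (-4)²(0.05) + (2)²(0.75) + (6)²(0.2) = 11
Var(Y) = E[Y²] − (E[Y])² = 11 − (2.5)² = 4.75

4.7500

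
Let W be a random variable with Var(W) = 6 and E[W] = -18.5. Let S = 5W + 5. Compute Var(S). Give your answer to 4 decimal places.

150.0000

Var(5W + 5) = (5)²·Var(W) = 25·6 = 150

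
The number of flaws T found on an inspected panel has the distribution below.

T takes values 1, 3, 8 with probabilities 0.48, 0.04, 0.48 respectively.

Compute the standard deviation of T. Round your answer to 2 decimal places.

E[T] = (1)(0.48) + (3)(0.04) + (8)(0.48) = 4.44
E[T²] = (1)²(0.48) + (3)²(0.04) + (8)²(0.48) = 31.56
V(T) = E[T²] − (E[T])² = 31.56 − (4.44)² = 11.8464
SD(T) = √11.8464 ≈ 3.44

3.44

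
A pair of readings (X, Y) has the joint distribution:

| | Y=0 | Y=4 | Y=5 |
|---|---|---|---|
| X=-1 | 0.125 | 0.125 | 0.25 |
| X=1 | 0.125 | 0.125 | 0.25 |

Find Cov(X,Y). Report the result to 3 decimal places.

0.000

E[X] = 0,  E[Y] = 3.5
E[XY] = 0
Cov(X,Y) = E[XY] − E[X]E[Y] = 0 − (0)(3.5) = 0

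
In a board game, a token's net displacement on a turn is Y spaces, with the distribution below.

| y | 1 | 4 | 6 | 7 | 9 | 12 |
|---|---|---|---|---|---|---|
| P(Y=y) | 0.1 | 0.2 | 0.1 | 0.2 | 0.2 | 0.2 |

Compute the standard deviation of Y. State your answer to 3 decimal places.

E[Y] = (1)(0.1) + (4)(0.2) + (6)(0.1) + (7)(0.2) + (9)(0.2) + (12)(0.2) = 7.1
E[Y²] = (1)²(0.1) + (4)²(0.2) + (6)²(0.1) + (7)²(0.2) + (9)²(0.2) + (12)²(0.2) = 61.7
Var(Y) = E[Y²] − (E[Y])² = 61.7 − (7.1)² = 11.29
SD(Y) = √11.29 ≈ 3.360

3.360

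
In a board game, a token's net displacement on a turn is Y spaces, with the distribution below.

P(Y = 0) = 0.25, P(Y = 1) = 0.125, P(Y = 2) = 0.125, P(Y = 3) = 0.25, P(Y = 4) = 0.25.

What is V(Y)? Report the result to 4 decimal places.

E[Y] = (0)(0.25) + (1)(0.125) + (2)(0.125) + (3)(0.25) + (4)(0.25) = 2.125
E[Y²] = (0)²(0.25) + (1)²(0.125) + (2)²(0.125) + (3)²(0.25) + (4)²(0.25) = 6.875
V(Y) = E[Y²] − (E[Y])² = 6.875 − (2.125)² = 2.359375

2.3594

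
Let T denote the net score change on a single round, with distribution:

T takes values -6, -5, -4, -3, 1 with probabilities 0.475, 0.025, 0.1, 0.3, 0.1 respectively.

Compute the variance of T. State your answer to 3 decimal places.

4.694

E[T] = (-6)(0.475) + (-5)(0.025) + (-4)(0.1) + (-3)(0.3) + (1)(0.1) = -4.175
E[T²] = (-6)²(0.475) + (-5)²(0.025) + (-4)²(0.1) + (-3)²(0.3) + (1)²(0.1) = 22.125
V(T) = E[T²] − (E[T])² = 22.125 − (-4.175)² = 4.694375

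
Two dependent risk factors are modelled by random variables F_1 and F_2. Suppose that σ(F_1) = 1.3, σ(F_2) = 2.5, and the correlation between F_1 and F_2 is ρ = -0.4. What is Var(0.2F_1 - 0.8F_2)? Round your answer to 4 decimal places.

4.4836

Var(F_1) = (1.3)² = 1.69;  Var(F_2) = (2.5)² = 6.25
Cov(F_1,F_2) = ρ·σ(F_1)·σ(F_2) = -0.4·1.3·2.5 = -1.3
Var(0.2F_1 - 0.8F_2) = (0.2)²·Var(F_1) + (-0.8)²·Var(F_2) + 2·(0.2)·(-0.8)·Cov(F_1,F_2)
= 0.04·1.69 + 0.64·6.25 + -0.32·-1.3 = 4.4836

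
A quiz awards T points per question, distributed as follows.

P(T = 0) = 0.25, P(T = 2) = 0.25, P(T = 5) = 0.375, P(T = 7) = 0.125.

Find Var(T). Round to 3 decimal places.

E[T] = (0)(0.25) + (2)(0.25) + (5)(0.375) + (7)(0.125) = 3.25
E[T²] = (0)²(0.25) + (2)²(0.25) + (5)²(0.375) + (7)²(0.125) = 16.5
Var(T) = E[T²] − (E[T])² = 16.5 − (3.25)² = 5.9375

5.938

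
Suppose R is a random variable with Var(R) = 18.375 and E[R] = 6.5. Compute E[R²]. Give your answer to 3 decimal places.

E[R²] = Var(R) + (E[R])² = 18.375 + (6.5)² = 60.625

60.625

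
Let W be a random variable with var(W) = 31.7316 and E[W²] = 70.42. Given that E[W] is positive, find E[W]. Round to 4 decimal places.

6.2200

(E[W])² = E[W²] − var(W) = 70.42 − 31.7316 = 38.6884
E[W] = √38.6884 = 6.22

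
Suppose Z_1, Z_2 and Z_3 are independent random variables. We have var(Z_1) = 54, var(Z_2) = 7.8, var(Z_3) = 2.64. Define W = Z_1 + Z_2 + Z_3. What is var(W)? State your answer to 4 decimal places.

By independence, var(W) = (1)²var(Z_1) + (1)²var(Z_2) + (1)²var(Z_3)
= (1)²·54 + (1)²·7.8 + (1)²·2.64 = 64.44

64.4400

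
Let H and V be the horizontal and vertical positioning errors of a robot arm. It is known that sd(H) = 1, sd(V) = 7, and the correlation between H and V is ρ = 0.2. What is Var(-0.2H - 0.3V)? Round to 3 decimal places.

4.618

Var(H) = (1)² = 1;  Var(V) = (7)² = 49
Cov(H,V) = ρ·sd(H)·sd(V) = 0.2·1·7 = 1.4
Var(-0.2H - 0.3V) = (-0.2)²·Var(H) + (-0.3)²·Var(V) + 2·(-0.2)·(-0.3)·Cov(H,V)
= 0.04·1 + 0.09·49 + 0.12·1.4 = 4.618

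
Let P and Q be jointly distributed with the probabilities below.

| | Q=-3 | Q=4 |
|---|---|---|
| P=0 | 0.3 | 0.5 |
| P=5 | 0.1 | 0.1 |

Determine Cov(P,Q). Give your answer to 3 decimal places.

-0.700

E[P] = 1,  E[Q] = 1.2
E[PQ] = 0.5
Cov(P,Q) = E[PQ] − E[P]E[Q] = 0.5 − (1)(1.2) = -0.7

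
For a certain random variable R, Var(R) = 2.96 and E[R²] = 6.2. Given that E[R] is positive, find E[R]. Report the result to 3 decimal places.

(E[R])² = E[R²] − Var(R) = 6.2 − 2.96 = 3.24
E[R] = √3.24 = 1.8

1.800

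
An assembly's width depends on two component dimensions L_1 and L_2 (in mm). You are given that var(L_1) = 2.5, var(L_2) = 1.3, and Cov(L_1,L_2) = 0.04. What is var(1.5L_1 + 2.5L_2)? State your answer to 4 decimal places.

14.0500

var(1.5L_1 + 2.5L_2) = (1.5)²·var(L_1) + (2.5)²·var(L_2) + 2·(1.5)·(2.5)·Cov(L_1,L_2)
= 2.25·2.5 + 6.25·1.3 + 7.5·0.04 = 14.05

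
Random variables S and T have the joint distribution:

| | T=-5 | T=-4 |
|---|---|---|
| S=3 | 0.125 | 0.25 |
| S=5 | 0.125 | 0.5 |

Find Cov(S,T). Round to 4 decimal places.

E[S] = 4.25,  E[T] = -4.25
E[ST] = -18
Cov(S,T) = E[ST] − E[S]E[T] = -18 − (4.25)(-4.25) = 0.0625

0.0625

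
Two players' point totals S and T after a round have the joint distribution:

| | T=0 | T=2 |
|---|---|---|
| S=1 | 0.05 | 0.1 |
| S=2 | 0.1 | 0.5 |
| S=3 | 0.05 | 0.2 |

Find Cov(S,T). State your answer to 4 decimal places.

E[S] = 2.1,  E[T] = 1.6
E[ST] = 3.4
Cov(S,T) = E[ST] − E[S]E[T] = 3.4 − (2.1)(1.6) = 0.04

0.0400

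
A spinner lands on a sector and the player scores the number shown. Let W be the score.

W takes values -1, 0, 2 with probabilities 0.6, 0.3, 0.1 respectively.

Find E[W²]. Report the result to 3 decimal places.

1.000

E[W²] = (-1)²(0.6) + (0)²(0.3) + (2)²(0.1) = 1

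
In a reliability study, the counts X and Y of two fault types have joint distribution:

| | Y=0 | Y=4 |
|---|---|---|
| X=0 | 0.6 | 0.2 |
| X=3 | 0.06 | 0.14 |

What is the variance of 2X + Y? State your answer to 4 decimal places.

12.8064

E[X] = 0.6,  E[Y] = 1.36,  E[XY] = 1.68
var(X) = 1.8 − (0.6)² = 1.44;  var(Y) = 5.44 − (1.36)² = 3.5904
Cov(X,Y) = 1.68 − (0.6)(1.36) = 0.864
var(2X + Y) = (2)²·1.44 + (1)²·3.5904 + 2·(2)·(1)·0.864 = 12.8064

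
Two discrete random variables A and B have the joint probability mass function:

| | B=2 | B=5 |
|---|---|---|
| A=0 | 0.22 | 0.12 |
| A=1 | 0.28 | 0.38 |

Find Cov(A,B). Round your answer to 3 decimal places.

0.150

E[A] = 0.66,  E[B] = 3.5
E[AB] = 2.46
Cov(A,B) = E[AB] − E[A]E[B] = 2.46 − (0.66)(3.5) = 0.15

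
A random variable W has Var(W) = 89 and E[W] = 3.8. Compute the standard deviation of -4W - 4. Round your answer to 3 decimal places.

37.736

Var(-4W - 4) = (-4)²·89 = 1424
SD(-4W - 4) = √1424 ≈ 37.736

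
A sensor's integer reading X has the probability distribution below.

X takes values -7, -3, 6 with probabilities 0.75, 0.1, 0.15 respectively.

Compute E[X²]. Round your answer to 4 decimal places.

43.0500

E[X²] = (-7)²(0.75) + (-3)²(0.1) + (6)²(0.15) = 43.05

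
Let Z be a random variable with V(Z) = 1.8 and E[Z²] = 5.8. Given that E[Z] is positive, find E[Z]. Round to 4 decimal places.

(E[Z])² = E[Z²] − V(Z) = 5.8 − 1.8 = 4
E[Z] = √4 = 2

2.0000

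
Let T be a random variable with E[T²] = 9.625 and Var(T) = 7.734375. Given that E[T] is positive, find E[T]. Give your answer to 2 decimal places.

(E[T])² = E[T²] − Var(T) = 9.625 − 7.734375 = 1.890625
E[T] = √1.890625 = 1.375

1.38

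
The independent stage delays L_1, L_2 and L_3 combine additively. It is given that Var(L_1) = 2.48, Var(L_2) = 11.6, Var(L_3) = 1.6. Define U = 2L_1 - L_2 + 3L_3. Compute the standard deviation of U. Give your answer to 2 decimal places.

By independence, Var(U) = (2)²Var(L_1) + (-1)²Var(L_2) + (3)²Var(L_3)
= (2)²·2.48 + (-1)²·11.6 + (3)²·1.6 = 35.92
SD(U) = √35.92 ≈ 5.99

5.99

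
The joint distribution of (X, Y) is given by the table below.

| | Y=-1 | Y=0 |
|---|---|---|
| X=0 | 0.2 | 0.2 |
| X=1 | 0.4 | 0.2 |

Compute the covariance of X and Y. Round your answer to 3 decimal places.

-0.040

E[X] = 0.6,  E[Y] = -0.6
E[XY] = -0.4
Cov(X,Y) = E[XY] − E[X]E[Y] = -0.4 − (0.6)(-0.6) = -0.04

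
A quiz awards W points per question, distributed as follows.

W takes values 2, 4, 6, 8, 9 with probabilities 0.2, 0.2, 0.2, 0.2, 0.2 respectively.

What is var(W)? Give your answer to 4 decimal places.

6.5600

E[W] = (2)(0.2) + (4)(0.2) + (6)(0.2) + (8)(0.2) + (9)(0.2) = 5.8
E[W²] = (2)²(0.2) + (4)²(0.2) + (6)²(0.2) + (8)²(0.2) + (9)²(0.2) = 40.2
var(W) = E[W²] − (E[W])² = 40.2 − (5.8)² = 6.56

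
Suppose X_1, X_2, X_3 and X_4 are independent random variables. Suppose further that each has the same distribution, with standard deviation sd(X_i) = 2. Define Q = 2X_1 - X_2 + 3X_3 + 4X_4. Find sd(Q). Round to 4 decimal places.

10.9545

var(X_i) = (2)² = 4
By independence, var(Q) = (2)²var(X_1) + (-1)²var(X_2) + (3)²var(X_3) + (4)²var(X_4)
= (2)²·4 + (-1)²·4 + (3)²·4 + (4)²·4 = 120
sd(Q) = √120 ≈ 10.9545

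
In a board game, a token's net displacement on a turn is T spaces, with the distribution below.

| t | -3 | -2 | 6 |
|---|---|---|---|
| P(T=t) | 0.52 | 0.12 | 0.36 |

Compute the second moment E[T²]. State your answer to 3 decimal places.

18.120

E[T²] = (-3)²(0.52) + (-2)²(0.12) + (6)²(0.36) = 18.12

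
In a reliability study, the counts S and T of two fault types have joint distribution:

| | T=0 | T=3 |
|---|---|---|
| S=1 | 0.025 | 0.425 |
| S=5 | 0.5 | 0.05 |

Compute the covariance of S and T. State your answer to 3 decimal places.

E[S] = 3.2,  E[T] = 1.425
E[ST] = 2.025
cov(S,T) = E[ST] − E[S]E[T] = 2.025 − (3.2)(1.425) = -2.535

-2.535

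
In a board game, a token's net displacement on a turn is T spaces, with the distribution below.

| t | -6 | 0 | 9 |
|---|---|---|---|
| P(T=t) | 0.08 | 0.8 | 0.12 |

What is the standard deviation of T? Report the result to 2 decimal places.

E[T] = (-6)(0.08) + (0)(0.8) + (9)(0.12) = 0.6
E[T²] = (-6)²(0.08) + (0)²(0.8) + (9)²(0.12) = 12.6
var(T) = E[T²] − (E[T])² = 12.6 − (0.6)² = 12.24
σ(T) = √12.24 ≈ 3.50

3.50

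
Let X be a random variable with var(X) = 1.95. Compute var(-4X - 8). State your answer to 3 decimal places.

var(-4X - 8) = (-4)²·var(X) = 16·1.95 = 31.2

31.200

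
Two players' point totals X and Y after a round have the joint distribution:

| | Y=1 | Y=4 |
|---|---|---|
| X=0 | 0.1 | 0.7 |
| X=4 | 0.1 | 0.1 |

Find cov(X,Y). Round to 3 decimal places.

E[X] = 0.8,  E[Y] = 3.4
E[XY] = 2
cov(X,Y) = E[XY] − E[X]E[Y] = 2 − (0.8)(3.4) = -0.72

-0.720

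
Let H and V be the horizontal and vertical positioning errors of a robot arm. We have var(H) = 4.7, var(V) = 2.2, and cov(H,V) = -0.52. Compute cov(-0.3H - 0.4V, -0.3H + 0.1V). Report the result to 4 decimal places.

0.2882

cov(-0.3H - 0.4V, -0.3H + 0.1V) = (-0.3)(-0.3)var(H) + (-0.4)(0.1)var(V) + [(-0.3)(0.1) + (-0.4)(-0.3)]cov(H,V)
= 0.09·4.7 + -0.04·2.2 + 0.09·-0.52 = 0.2882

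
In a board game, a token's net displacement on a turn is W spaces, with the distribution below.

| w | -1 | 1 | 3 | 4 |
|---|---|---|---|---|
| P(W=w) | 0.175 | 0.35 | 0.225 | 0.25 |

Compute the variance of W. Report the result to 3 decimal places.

3.128

E[W] = (-1)(0.175) + (1)(0.35) + (3)(0.225) + (4)(0.25) = 1.85
E[W²] = (-1)²(0.175) + (1)²(0.35) + (3)²(0.225) + (4)²(0.25) = 6.55
Var(W) = E[W²] − (E[W])² = 6.55 − (1.85)² = 3.1275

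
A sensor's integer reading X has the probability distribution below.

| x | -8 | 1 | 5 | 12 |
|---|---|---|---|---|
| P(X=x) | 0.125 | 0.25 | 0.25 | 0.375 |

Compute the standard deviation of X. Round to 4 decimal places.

E[X] = (-8)(0.125) + (1)(0.25) + (5)(0.25) + (12)(0.375) = 5
E[X²] = (-8)²(0.125) + (1)²(0.25) + (5)²(0.25) + (12)²(0.375) = 68.5
Var(X) = E[X²] − (E[X])² = 68.5 − (5)² = 43.5
SD(X) = √43.5 ≈ 6.5955

6.5955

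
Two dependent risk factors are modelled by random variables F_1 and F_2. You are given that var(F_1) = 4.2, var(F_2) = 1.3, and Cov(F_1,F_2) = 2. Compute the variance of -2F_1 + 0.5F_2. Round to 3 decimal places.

var(-2F_1 + 0.5F_2) = (-2)²·var(F_1) + (0.5)²·var(F_2) + 2·(-2)·(0.5)·Cov(F_1,F_2)
= 4·4.2 + 0.25·1.3 + -2·2 = 13.125

13.125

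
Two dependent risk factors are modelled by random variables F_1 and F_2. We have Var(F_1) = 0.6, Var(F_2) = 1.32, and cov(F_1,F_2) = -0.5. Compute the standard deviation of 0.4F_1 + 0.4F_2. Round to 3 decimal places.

0.384

Var(0.4F_1 + 0.4F_2) = (0.4)²·Var(F_1) + (0.4)²·Var(F_2) + 2·(0.4)·(0.4)·cov(F_1,F_2)
= 0.16·0.6 + 0.16·1.32 + 0.32·-0.5 = 0.1472
sd(0.4F_1 + 0.4F_2) = √0.1472 ≈ 0.384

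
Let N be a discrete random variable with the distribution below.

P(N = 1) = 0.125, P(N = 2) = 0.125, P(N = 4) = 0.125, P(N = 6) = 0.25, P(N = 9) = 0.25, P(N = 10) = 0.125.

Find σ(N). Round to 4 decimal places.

E[N] = (1)(0.125) + (2)(0.125) + (4)(0.125) + (6)(0.25) + (9)(0.25) + (10)(0.125) = 5.875
E[N²] = (1)²(0.125) + (2)²(0.125) + (4)²(0.125) + (6)²(0.25) + (9)²(0.25) + (10)²(0.125) = 44.375
Var(N) = E[N²] − (E[N])² = 44.375 − (5.875)² = 9.859375
σ(N) = √9.859375 ≈ 3.1400

3.1400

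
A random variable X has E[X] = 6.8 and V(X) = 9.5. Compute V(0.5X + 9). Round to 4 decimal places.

V(0.5X + 9) = (0.5)²·V(X) = 0.25·9.5 = 2.375

2.3750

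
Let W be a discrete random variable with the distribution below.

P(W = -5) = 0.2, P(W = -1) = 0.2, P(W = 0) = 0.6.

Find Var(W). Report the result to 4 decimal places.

E[W] = (-5)(0.2) + (-1)(0.2) + (0)(0.6) = -1.2
E[W²] = (-5)²(0.2) + (-1)²(0.2) + (0)²(0.6) = 5.2
Var(W) = E[W²] − (E[W])² = 5.2 − (-1.2)² = 3.76

3.7600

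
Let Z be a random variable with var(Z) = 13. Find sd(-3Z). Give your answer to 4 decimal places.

10.8167

var(-3Z) = (-3)²·13 = 117
sd(-3Z) = √117 ≈ 10.8167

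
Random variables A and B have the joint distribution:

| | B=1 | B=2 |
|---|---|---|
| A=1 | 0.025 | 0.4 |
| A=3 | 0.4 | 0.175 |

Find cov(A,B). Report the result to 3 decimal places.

-0.311

E[A] = 2.15,  E[B] = 1.575
E[AB] = 3.075
cov(A,B) = E[AB] − E[A]E[B] = 3.075 − (2.15)(1.575) = -0.31125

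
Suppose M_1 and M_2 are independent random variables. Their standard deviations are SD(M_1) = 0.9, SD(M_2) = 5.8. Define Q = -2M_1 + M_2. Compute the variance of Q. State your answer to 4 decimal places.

36.8800

Var(M_1) = 0.81, Var(M_2) = 33.64
By independence, Var(Q) = (-2)²Var(M_1) + (1)²Var(M_2)
= (-2)²·0.81 + (1)²·33.64 = 36.88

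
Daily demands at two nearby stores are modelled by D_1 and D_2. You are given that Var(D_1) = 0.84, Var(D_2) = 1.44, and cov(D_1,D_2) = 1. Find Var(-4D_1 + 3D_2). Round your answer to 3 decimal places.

Var(-4D_1 + 3D_2) = (-4)²·Var(D_1) + (3)²·Var(D_2) + 2·(-4)·(3)·cov(D_1,D_2)
= 16·0.84 + 9·1.44 + -24·1 = 2.4

2.400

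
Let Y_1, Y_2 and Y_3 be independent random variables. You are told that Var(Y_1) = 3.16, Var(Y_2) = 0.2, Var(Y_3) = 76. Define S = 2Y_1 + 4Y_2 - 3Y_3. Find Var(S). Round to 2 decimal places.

By independence, Var(S) = (2)²Var(Y_1) + (4)²Var(Y_2) + (-3)²Var(Y_3)
= (2)²·3.16 + (4)²·0.2 + (-3)²·76 = 699.84

699.84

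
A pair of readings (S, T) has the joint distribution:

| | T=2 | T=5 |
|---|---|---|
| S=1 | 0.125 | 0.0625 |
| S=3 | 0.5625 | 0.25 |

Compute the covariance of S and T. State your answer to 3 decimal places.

-0.023

E[S] = 2.625,  E[T] = 2.9375
E[ST] = 7.6875
Cov(S,T) = E[ST] − E[S]E[T] = 7.6875 − (2.625)(2.9375) = -0.0234375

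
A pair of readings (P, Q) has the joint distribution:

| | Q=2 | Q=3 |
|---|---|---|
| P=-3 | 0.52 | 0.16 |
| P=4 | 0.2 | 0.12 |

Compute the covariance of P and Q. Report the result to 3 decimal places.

E[P] = -0.76,  E[Q] = 2.28
E[PQ] = -1.52
Cov(P,Q) = E[PQ] − E[P]E[Q] = -1.52 − (-0.76)(2.28) = 0.2128

0.213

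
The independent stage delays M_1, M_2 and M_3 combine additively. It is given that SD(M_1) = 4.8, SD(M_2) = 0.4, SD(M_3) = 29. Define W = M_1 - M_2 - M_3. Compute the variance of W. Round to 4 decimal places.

864.2000

var(M_1) = 23.04, var(M_2) = 0.16, var(M_3) = 841
By independence, var(W) = (1)²var(M_1) + (-1)²var(M_2) + (-1)²var(M_3)
= (1)²·23.04 + (-1)²·0.16 + (-1)²·841 = 864.2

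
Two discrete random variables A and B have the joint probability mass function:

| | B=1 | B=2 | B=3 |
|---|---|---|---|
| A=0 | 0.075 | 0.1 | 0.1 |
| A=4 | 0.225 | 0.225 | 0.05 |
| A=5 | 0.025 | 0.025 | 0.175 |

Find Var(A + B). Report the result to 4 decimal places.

E[A] = 3.125,  E[B] = 2,  E[AB] = 6.3
Var(A) = 13.625 − (3.125)² = 3.859375;  Var(B) = 4.65 − (2)² = 0.65
Cov(A,B) = 6.3 − (3.125)(2) = 0.05
Var(A + B) = (1)²·3.859375 + (1)²·0.65 + 2·(1)·(1)·0.05 = 4.609375

4.6094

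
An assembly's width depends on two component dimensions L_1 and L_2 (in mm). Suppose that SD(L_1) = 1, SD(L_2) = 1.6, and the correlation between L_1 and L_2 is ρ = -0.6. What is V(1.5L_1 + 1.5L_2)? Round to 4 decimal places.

V(L_1) = (1)² = 1;  V(L_2) = (1.6)² = 2.56
cov(L_1,L_2) = ρ·SD(L_1)·SD(L_2) = -0.6·1·1.6 = -0.96
V(1.5L_1 + 1.5L_2) = (1.5)²·V(L_1) + (1.5)²·V(L_2) + 2·(1.5)·(1.5)·cov(L_1,L_2)
= 2.25·1 + 2.25·2.56 + 4.5·-0.96 = 3.69

3.6900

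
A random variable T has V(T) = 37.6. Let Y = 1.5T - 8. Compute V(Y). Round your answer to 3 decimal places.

84.600

V(1.5T - 8) = (1.5)²·V(T) = 2.25·37.6 = 84.6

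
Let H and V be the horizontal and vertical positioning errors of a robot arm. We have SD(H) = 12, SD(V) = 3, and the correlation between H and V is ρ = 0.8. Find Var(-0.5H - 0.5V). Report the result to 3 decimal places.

Var(H) = (12)² = 144;  Var(V) = (3)² = 9
cov(H,V) = ρ·SD(H)·SD(V) = 0.8·12·3 = 28.8
Var(-0.5H - 0.5V) = (-0.5)²·Var(H) + (-0.5)²·Var(V) + 2·(-0.5)·(-0.5)·cov(H,V)
= 0.25·144 + 0.25·9 + 0.5·28.8 = 52.65

52.650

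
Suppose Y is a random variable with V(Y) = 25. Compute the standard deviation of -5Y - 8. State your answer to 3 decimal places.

V(-5Y - 8) = (-5)²·25 = 625
σ(-5Y - 8) = √625 ≈ 25.000

25.000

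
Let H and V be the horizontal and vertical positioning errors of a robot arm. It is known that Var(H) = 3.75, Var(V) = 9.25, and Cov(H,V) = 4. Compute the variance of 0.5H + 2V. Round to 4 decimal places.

Var(0.5H + 2V) = (0.5)²·Var(H) + (2)²·Var(V) + 2·(0.5)·(2)·Cov(H,V)
= 0.25·3.75 + 4·9.25 + 2·4 = 45.9375

45.9375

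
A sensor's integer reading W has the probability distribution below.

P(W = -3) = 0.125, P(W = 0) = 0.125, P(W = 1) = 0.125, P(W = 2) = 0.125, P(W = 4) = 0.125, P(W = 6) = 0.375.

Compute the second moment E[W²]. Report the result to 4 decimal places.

17.2500

E[W²] = (-3)²(0.125) + (0)²(0.125) + (1)²(0.125) + (2)²(0.125) + (4)²(0.125) + (6)²(0.375) = 17.25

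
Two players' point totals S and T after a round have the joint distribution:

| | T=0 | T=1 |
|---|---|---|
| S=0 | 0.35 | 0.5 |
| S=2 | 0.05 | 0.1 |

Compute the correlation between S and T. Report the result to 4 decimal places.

0.0572

E[S] = 0.3,  E[T] = 0.6
E[ST] = 0.2
Cov(S,T) = E[ST] − E[S]E[T] = 0.2 − (0.3)(0.6) = 0.02
Var(S) = 0.51,  Var(T) = 0.24
ρ = 0.02 / √(0.51·0.24) ≈ 0.0572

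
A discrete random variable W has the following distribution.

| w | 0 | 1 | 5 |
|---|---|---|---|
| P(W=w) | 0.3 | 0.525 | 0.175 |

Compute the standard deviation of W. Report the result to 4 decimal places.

1.7146

E[W] = (0)(0.3) + (1)(0.525) + (5)(0.175) = 1.4
E[W²] = (0)²(0.3) + (1)²(0.525) + (5)²(0.175) = 4.9
Var(W) = E[W²] − (E[W])² = 4.9 − (1.4)² = 2.94
SD(W) = √2.94 ≈ 1.7146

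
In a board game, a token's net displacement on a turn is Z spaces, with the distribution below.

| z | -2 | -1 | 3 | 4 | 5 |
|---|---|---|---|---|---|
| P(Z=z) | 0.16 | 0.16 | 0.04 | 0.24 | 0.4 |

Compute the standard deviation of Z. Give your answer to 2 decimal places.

2.87

E[Z] = (-2)(0.16) + (-1)(0.16) + (3)(0.04) + (4)(0.24) + (5)(0.4) = 2.6
E[Z²] = (-2)²(0.16) + (-1)²(0.16) + (3)²(0.04) + (4)²(0.24) + (5)²(0.4) = 15
var(Z) = E[Z²] − (E[Z])² = 15 − (2.6)² = 8.24
σ(Z) = √8.24 ≈ 2.87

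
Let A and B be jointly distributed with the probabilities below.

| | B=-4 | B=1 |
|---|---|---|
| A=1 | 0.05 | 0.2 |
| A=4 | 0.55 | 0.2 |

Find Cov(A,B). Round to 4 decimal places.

E[A] = 3.25,  E[B] = -2
E[AB] = -8
Cov(A,B) = E[AB] − E[A]E[B] = -8 − (3.25)(-2) = -1.5

-1.5000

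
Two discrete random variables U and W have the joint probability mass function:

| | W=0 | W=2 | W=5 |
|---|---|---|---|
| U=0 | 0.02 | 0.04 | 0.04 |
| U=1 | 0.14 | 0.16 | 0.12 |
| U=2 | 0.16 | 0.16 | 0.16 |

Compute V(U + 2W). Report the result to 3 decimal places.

16.500

E[U] = 1.38,  E[W] = 2.32,  E[UW] = 3.16
V(U) = 2.34 − (1.38)² = 0.4356;  V(W) = 9.44 − (2.32)² = 4.0576
cov(U,W) = 3.16 − (1.38)(2.32) = -0.0416
V(U + 2W) = (1)²·0.4356 + (2)²·4.0576 + 2·(1)·(2)·-0.0416 = 16.4996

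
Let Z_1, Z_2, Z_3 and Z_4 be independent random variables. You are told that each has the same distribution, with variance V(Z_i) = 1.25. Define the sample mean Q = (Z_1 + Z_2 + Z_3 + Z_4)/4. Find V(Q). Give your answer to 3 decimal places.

0.313

By independence, V(Q) = (0.25)²V(Z_1) + (0.25)²V(Z_2) + (0.25)²V(Z_3) + (0.25)²V(Z_4)
= (0.25)²·1.25 + (0.25)²·1.25 + (0.25)²·1.25 + (0.25)²·1.25 = 0.3125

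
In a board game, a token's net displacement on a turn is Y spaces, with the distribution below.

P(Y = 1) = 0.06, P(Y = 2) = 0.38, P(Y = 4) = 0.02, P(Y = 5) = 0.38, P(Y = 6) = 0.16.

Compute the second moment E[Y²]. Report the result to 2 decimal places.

E[Y²] = (1)²(0.06) + (2)²(0.38) + (4)²(0.02) + (5)²(0.38) + (6)²(0.16) = 17.16

17.16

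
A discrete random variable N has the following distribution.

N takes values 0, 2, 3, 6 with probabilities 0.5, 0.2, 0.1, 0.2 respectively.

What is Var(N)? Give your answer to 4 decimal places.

E[N] = (0)(0.5) + (2)(0.2) + (3)(0.1) + (6)(0.2) = 1.9
E[N²] = (0)²(0.5) + (2)²(0.2) + (3)²(0.1) + (6)²(0.2) = 8.9
Var(N) = E[N²] − (E[N])² = 8.9 − (1.9)² = 5.29

5.2900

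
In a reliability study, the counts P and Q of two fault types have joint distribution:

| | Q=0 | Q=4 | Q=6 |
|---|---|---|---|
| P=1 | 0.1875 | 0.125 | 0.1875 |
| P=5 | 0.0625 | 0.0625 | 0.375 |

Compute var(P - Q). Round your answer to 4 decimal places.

E[P] = 3,  E[Q] = 4.125,  E[PQ] = 14.125
var(P) = 13 − (3)² = 4;  var(Q) = 23.25 − (4.125)² = 6.234375
Cov(P,Q) = 14.125 − (3)(4.125) = 1.75
var(P - Q) = (1)²·4 + (-1)²·6.234375 + 2·(1)·(-1)·1.75 = 6.734375

6.7344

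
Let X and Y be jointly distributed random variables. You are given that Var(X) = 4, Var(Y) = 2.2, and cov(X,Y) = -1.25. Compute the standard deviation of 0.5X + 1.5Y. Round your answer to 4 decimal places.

Var(0.5X + 1.5Y) = (0.5)²·Var(X) + (1.5)²·Var(Y) + 2·(0.5)·(1.5)·cov(X,Y)
= 0.25·4 + 2.25·2.2 + 1.5·-1.25 = 4.075
SD(0.5X + 1.5Y) = √4.075 ≈ 2.0187

2.0187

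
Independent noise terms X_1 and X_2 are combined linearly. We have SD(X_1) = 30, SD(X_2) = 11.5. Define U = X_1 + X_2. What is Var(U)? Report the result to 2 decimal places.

Var(X_1) = 900, Var(X_2) = 132.25
By independence, Var(U) = (1)²Var(X_1) + (1)²Var(X_2)
= (1)²·900 + (1)²·132.25 = 1032.25

1032.25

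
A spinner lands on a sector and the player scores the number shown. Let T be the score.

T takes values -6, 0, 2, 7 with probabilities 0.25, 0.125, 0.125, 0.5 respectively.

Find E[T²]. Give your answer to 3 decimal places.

E[T²] = (-6)²(0.25) + (0)²(0.125) + (2)²(0.125) + (7)²(0.5) = 34

34.000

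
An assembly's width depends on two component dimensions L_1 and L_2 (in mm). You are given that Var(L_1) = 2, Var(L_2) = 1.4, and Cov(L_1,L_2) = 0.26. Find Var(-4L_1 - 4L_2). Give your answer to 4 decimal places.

62.7200

Var(-4L_1 - 4L_2) = (-4)²·Var(L_1) + (-4)²·Var(L_2) + 2·(-4)·(-4)·Cov(L_1,L_2)
= 16·2 + 16·1.4 + 32·0.26 = 62.72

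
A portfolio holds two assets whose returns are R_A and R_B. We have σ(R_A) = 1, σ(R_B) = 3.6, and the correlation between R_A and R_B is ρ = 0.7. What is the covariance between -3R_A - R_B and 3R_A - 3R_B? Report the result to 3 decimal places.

45.000

Var(R_A) = (1)² = 1;  Var(R_B) = (3.6)² = 12.96
Cov(R_A,R_B) = ρ·σ(R_A)·σ(R_B) = 0.7·1·3.6 = 2.52
Cov(-3R_A - R_B, 3R_A - 3R_B) = (-3)(3)Var(R_A) + (-1)(-3)Var(R_B) + [(-3)(-3) + (-1)(3)]Cov(R_A,R_B)
= -9·1 + 3·12.96 + 6·2.52 = 45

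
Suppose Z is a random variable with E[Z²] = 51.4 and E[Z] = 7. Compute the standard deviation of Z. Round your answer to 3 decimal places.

var(Z) = 51.4 − (7)² = 2.4
σ(Z) = √2.4 ≈ 1.549

1.549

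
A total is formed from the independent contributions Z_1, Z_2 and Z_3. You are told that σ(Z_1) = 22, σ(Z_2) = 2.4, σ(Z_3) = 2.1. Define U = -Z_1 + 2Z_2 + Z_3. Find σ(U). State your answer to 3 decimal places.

V(Z_1) = 484, V(Z_2) = 5.76, V(Z_3) = 4.41
By independence, V(U) = (-1)²V(Z_1) + (2)²V(Z_2) + (1)²V(Z_3)
= (-1)²·484 + (2)²·5.76 + (1)²·4.41 = 511.45
σ(U) = √511.45 ≈ 22.615

22.615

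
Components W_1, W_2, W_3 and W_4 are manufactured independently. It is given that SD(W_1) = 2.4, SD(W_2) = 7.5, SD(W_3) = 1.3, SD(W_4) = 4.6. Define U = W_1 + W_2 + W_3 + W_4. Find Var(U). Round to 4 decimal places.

Var(W_1) = 5.76, Var(W_2) = 56.25, Var(W_3) = 1.69, Var(W_4) = 21.16
By independence, Var(U) = (1)²Var(W_1) + (1)²Var(W_2) + (1)²Var(W_3) + (1)²Var(W_4)
= (1)²·5.76 + (1)²·56.25 + (1)²·1.69 + (1)²·21.16 = 84.86

84.8600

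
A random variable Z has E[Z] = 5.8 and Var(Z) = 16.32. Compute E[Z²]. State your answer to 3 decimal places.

E[Z²] = Var(Z) + (E[Z])² = 16.32 + (5.8)² = 49.96

49.960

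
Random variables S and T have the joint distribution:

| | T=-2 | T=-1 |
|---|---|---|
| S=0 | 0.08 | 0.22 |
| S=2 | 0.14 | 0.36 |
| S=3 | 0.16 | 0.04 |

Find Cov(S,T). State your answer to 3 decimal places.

-0.152

E[S] = 1.6,  E[T] = -1.38
E[ST] = -2.36
Cov(S,T) = E[ST] − E[S]E[T] = -2.36 − (1.6)(-1.38) = -0.152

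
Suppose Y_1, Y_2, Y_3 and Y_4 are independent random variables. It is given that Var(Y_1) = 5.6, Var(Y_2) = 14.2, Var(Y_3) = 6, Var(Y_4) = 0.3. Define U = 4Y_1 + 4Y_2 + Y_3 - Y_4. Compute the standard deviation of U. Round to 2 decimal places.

By independence, Var(U) = (4)²Var(Y_1) + (4)²Var(Y_2) + (1)²Var(Y_3) + (-1)²Var(Y_4)
= (4)²·5.6 + (4)²·14.2 + (1)²·6 + (-1)²·0.3 = 323.1
σ(U) = √323.1 ≈ 17.97

17.97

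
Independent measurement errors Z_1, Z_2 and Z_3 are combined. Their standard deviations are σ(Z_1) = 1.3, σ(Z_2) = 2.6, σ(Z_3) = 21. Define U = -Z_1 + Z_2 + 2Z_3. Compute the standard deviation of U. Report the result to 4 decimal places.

Var(Z_1) = 1.69, Var(Z_2) = 6.76, Var(Z_3) = 441
By independence, Var(U) = (-1)²Var(Z_1) + (1)²Var(Z_2) + (2)²Var(Z_3)
= (-1)²·1.69 + (1)²·6.76 + (2)²·441 = 1772.45
σ(U) = √1772.45 ≈ 42.1005

42.1005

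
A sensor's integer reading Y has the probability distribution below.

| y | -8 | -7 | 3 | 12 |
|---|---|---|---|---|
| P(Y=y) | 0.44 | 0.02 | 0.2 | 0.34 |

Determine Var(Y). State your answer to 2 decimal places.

E[Y] = (-8)(0.44) + (-7)(0.02) + (3)(0.2) + (12)(0.34) = 1.02
E[Y²] = (-8)²(0.44) + (-7)²(0.02) + (3)²(0.2) + (12)²(0.34) = 79.9
Var(Y) = E[Y²] − (E[Y])² = 79.9 − (1.02)² = 78.8596

78.86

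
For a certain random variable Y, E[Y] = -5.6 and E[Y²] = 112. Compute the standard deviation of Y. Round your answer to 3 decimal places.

8.980

var(Y) = 112 − (-5.6)² = 80.64
σ(Y) = √80.64 ≈ 8.980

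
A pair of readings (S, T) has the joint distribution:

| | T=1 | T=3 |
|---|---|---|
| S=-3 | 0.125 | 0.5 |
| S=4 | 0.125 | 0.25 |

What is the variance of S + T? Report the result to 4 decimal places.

11.3594

E[S] = -0.375,  E[T] = 2.5,  E[ST] = -1.375
Var(S) = 11.625 − (-0.375)² = 11.484375;  Var(T) = 7 − (2.5)² = 0.75
Cov(S,T) = -1.375 − (-0.375)(2.5) = -0.4375
Var(S + T) = (1)²·11.484375 + (1)²·0.75 + 2·(1)·(1)·-0.4375 = 11.359375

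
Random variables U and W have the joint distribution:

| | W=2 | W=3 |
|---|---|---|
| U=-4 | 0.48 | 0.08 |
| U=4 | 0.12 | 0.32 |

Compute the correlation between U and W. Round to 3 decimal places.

0.592

E[U] = -0.48,  E[W] = 2.4
E[UW] = 0
cov(U,W) = E[UW] − E[U]E[W] = 0 − (-0.48)(2.4) = 1.152
Var(U) = 15.7696,  Var(W) = 0.24
ρ = 1.152 / √(15.7696·0.24) ≈ 0.592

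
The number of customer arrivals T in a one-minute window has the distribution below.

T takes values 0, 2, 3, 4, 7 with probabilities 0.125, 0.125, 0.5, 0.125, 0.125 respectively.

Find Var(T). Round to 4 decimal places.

3.3594

E[T] = (0)(0.125) + (2)(0.125) + (3)(0.5) + (4)(0.125) + (7)(0.125) = 3.125
E[T²] = (0)²(0.125) + (2)²(0.125) + (3)²(0.5) + (4)²(0.125) + (7)²(0.125) = 13.125
Var(T) = E[T²] − (E[T])² = 13.125 − (3.125)² = 3.359375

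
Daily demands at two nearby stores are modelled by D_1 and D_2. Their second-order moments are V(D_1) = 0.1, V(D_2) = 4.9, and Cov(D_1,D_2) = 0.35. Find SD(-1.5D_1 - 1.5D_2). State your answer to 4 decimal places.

3.5812

V(-1.5D_1 - 1.5D_2) = (-1.5)²·V(D_1) + (-1.5)²·V(D_2) + 2·(-1.5)·(-1.5)·Cov(D_1,D_2)
= 2.25·0.1 + 2.25·4.9 + 4.5·0.35 = 12.825
SD(-1.5D_1 - 1.5D_2) = √12.825 ≈ 3.5812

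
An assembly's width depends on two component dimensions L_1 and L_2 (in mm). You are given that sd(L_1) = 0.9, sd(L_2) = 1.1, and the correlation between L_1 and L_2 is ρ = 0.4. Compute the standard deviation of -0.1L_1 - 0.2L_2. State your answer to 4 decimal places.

0.2690

var(L_1) = (0.9)² = 0.81;  var(L_2) = (1.1)² = 1.21
Cov(L_1,L_2) = ρ·sd(L_1)·sd(L_2) = 0.4·0.9·1.1 = 0.396
var(-0.1L_1 - 0.2L_2) = (-0.1)²·var(L_1) + (-0.2)²·var(L_2) + 2·(-0.1)·(-0.2)·Cov(L_1,L_2)
= 0.01·0.81 + 0.04·1.21 + 0.04·0.396 = 0.07234
sd(-0.1L_1 - 0.2L_2) = √0.07234 ≈ 0.2690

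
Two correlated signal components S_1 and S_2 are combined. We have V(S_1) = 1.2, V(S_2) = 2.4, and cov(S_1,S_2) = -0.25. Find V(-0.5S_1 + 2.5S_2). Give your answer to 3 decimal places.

V(-0.5S_1 + 2.5S_2) = (-0.5)²·V(S_1) + (2.5)²·V(S_2) + 2·(-0.5)·(2.5)·cov(S_1,S_2)
= 0.25·1.2 + 6.25·2.4 + -2.5·-0.25 = 15.925

15.925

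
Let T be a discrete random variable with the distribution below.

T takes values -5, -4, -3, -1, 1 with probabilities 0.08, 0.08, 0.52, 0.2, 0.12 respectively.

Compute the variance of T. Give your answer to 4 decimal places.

2.7104

E[T] = (-5)(0.08) + (-4)(0.08) + (-3)(0.52) + (-1)(0.2) + (1)(0.12) = -2.36
E[T²] = (-5)²(0.08) + (-4)²(0.08) + (-3)²(0.52) + (-1)²(0.2) + (1)²(0.12) = 8.28
Var(T) = E[T²] − (E[T])² = 8.28 − (-2.36)² = 2.7104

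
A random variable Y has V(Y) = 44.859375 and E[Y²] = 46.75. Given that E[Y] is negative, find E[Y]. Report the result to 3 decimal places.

(E[Y])² = E[Y²] − V(Y) = 46.75 − 44.859375 = 1.890625
E[Y] = −√1.890625 = -1.375

-1.375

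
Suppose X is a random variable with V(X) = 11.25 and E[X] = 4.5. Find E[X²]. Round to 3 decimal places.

E[X²] = V(X) + (E[X])² = 11.25 + (4.5)² = 31.5

31.500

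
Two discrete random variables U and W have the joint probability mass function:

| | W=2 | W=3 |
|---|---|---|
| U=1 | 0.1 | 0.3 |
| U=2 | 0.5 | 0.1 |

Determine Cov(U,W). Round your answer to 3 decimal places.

-0.140

E[U] = 1.6,  E[W] = 2.4
E[UW] = 3.7
Cov(U,W) = E[UW] − E[U]E[W] = 3.7 − (1.6)(2.4) = -0.14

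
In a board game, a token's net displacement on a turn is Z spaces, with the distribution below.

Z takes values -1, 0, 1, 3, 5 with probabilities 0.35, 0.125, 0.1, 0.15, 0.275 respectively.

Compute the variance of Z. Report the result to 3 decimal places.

6.194

E[Z] = (-1)(0.35) + (0)(0.125) + (1)(0.1) + (3)(0.15) + (5)(0.275) = 1.575
E[Z²] = (-1)²(0.35) + (0)²(0.125) + (1)²(0.1) + (3)²(0.15) + (5)²(0.275) = 8.675
var(Z) = E[Z²] − (E[Z])² = 8.675 − (1.575)² = 6.194375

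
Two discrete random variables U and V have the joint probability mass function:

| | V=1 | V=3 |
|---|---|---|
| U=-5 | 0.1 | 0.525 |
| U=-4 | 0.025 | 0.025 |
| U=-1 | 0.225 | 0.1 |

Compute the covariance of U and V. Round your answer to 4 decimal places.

E[U] = -3.65,  E[V] = 2.3
E[UV] = -9.3
Cov(U,V) = E[UV] − E[U]E[V] = -9.3 − (-3.65)(2.3) = -0.905

-0.9050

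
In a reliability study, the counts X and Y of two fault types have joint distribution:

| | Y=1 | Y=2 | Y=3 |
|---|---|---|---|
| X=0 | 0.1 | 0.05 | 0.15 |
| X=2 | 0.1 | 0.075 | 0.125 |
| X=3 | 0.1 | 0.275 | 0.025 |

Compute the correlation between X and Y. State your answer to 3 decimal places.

-0.181

E[X] = 1.8,  E[Y] = 2
E[XY] = 3.425
Cov(X,Y) = E[XY] − E[X]E[Y] = 3.425 − (1.8)(2) = -0.175
var(X) = 1.56,  var(Y) = 0.6
ρ = -0.175 / √(1.56·0.6) ≈ -0.181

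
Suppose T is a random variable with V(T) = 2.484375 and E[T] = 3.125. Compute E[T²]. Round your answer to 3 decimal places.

E[T²] = V(T) + (E[T])² = 2.484375 + (3.125)² = 12.25

12.250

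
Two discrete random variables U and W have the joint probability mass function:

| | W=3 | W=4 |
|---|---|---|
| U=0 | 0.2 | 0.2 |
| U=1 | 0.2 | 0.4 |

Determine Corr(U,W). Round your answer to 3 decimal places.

E[U] = 0.6,  E[W] = 3.6
E[UW] = 2.2
cov(U,W) = E[UW] − E[U]E[W] = 2.2 − (0.6)(3.6) = 0.04
Var(U) = 0.24,  Var(W) = 0.24
ρ = 0.04 / √(0.24·0.24) ≈ 0.167

0.167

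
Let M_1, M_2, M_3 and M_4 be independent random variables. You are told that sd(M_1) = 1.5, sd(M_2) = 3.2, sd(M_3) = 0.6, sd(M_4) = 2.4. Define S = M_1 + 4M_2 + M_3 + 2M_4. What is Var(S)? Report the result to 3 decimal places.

Var(M_1) = 2.25, Var(M_2) = 10.24, Var(M_3) = 0.36, Var(M_4) = 5.76
By independence, Var(S) = (1)²Var(M_1) + (4)²Var(M_2) + (1)²Var(M_3) + (2)²Var(M_4)
= (1)²·2.25 + (4)²·10.24 + (1)²·0.36 + (2)²·5.76 = 189.49

189.490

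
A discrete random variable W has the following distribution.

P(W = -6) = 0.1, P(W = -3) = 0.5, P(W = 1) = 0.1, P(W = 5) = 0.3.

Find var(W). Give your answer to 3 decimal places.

E[W] = (-6)(0.1) + (-3)(0.5) + (1)(0.1) + (5)(0.3) = -0.5
E[W²] = (-6)²(0.1) + (-3)²(0.5) + (1)²(0.1) + (5)²(0.3) = 15.7
var(W) = E[W²] − (E[W])² = 15.7 − (-0.5)² = 15.45

15.450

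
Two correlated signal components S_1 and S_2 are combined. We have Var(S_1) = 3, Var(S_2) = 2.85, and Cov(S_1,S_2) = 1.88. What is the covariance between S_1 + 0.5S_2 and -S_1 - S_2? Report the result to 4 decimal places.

Cov(S_1 + 0.5S_2, -S_1 - S_2) = (1)(-1)Var(S_1) + (0.5)(-1)Var(S_2) + [(1)(-1) + (0.5)(-1)]Cov(S_1,S_2)
= -1·3 + -0.5·2.85 + -1.5·1.88 = -7.245

-7.2450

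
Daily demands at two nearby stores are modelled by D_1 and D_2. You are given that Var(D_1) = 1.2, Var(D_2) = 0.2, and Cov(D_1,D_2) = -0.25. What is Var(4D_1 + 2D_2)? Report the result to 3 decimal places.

16.000

Var(4D_1 + 2D_2) = (4)²·Var(D_1) + (2)²·Var(D_2) + 2·(4)·(2)·Cov(D_1,D_2)
= 16·1.2 + 4·0.2 + 16·-0.25 = 16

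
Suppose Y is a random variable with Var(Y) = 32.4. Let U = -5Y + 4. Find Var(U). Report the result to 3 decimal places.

Var(-5Y + 4) = (-5)²·Var(Y) = 25·32.4 = 810

810.000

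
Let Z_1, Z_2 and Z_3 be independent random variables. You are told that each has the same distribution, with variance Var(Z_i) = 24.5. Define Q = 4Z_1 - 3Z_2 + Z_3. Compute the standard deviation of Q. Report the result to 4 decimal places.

25.2389

By independence, Var(Q) = (4)²Var(Z_1) + (-3)²Var(Z_2) + (1)²Var(Z_3)
= (4)²·24.5 + (-3)²·24.5 + (1)²·24.5 = 637
σ(Q) = √637 ≈ 25.2389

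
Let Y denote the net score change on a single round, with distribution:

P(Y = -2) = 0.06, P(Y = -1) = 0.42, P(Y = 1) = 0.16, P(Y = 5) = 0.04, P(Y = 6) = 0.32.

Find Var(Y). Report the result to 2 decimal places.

E[Y] = (-2)(0.06) + (-1)(0.42) + (1)(0.16) + (5)(0.04) + (6)(0.32) = 1.74
E[Y²] = (-2)²(0.06) + (-1)²(0.42) + (1)²(0.16) + (5)²(0.04) + (6)²(0.32) = 13.34
Var(Y) = E[Y²] − (E[Y])² = 13.34 − (1.74)² = 10.3124

10.31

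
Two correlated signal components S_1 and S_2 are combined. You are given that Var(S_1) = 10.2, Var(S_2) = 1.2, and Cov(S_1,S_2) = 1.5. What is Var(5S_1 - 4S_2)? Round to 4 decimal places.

214.2000

Var(5S_1 - 4S_2) = (5)²·Var(S_1) + (-4)²·Var(S_2) + 2·(5)·(-4)·Cov(S_1,S_2)
= 25·10.2 + 16·1.2 + -40·1.5 = 214.2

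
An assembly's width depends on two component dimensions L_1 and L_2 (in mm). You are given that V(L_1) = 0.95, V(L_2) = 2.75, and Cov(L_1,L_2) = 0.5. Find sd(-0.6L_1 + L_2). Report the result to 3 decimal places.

1.579

V(-0.6L_1 + L_2) = (-0.6)²·V(L_1) + (1)²·V(L_2) + 2·(-0.6)·(1)·Cov(L_1,L_2)
= 0.36·0.95 + 1·2.75 + -1.2·0.5 = 2.492
sd(-0.6L_1 + L_2) = √2.492 ≈ 1.579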